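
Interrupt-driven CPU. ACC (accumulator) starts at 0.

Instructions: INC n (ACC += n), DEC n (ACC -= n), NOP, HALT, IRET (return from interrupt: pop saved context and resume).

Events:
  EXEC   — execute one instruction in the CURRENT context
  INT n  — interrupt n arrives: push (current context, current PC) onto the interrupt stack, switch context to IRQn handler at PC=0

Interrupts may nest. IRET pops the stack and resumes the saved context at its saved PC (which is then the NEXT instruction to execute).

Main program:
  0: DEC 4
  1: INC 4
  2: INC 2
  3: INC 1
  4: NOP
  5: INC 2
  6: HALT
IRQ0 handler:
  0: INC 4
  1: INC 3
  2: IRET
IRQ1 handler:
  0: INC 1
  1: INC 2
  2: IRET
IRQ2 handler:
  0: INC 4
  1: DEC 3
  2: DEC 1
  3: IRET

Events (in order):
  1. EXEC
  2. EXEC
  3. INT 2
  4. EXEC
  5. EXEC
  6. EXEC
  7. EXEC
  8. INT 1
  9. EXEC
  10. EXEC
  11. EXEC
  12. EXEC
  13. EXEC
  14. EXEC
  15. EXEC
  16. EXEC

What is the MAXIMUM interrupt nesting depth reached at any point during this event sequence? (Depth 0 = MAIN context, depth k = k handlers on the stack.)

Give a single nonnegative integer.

Answer: 1

Derivation:
Event 1 (EXEC): [MAIN] PC=0: DEC 4 -> ACC=-4 [depth=0]
Event 2 (EXEC): [MAIN] PC=1: INC 4 -> ACC=0 [depth=0]
Event 3 (INT 2): INT 2 arrives: push (MAIN, PC=2), enter IRQ2 at PC=0 (depth now 1) [depth=1]
Event 4 (EXEC): [IRQ2] PC=0: INC 4 -> ACC=4 [depth=1]
Event 5 (EXEC): [IRQ2] PC=1: DEC 3 -> ACC=1 [depth=1]
Event 6 (EXEC): [IRQ2] PC=2: DEC 1 -> ACC=0 [depth=1]
Event 7 (EXEC): [IRQ2] PC=3: IRET -> resume MAIN at PC=2 (depth now 0) [depth=0]
Event 8 (INT 1): INT 1 arrives: push (MAIN, PC=2), enter IRQ1 at PC=0 (depth now 1) [depth=1]
Event 9 (EXEC): [IRQ1] PC=0: INC 1 -> ACC=1 [depth=1]
Event 10 (EXEC): [IRQ1] PC=1: INC 2 -> ACC=3 [depth=1]
Event 11 (EXEC): [IRQ1] PC=2: IRET -> resume MAIN at PC=2 (depth now 0) [depth=0]
Event 12 (EXEC): [MAIN] PC=2: INC 2 -> ACC=5 [depth=0]
Event 13 (EXEC): [MAIN] PC=3: INC 1 -> ACC=6 [depth=0]
Event 14 (EXEC): [MAIN] PC=4: NOP [depth=0]
Event 15 (EXEC): [MAIN] PC=5: INC 2 -> ACC=8 [depth=0]
Event 16 (EXEC): [MAIN] PC=6: HALT [depth=0]
Max depth observed: 1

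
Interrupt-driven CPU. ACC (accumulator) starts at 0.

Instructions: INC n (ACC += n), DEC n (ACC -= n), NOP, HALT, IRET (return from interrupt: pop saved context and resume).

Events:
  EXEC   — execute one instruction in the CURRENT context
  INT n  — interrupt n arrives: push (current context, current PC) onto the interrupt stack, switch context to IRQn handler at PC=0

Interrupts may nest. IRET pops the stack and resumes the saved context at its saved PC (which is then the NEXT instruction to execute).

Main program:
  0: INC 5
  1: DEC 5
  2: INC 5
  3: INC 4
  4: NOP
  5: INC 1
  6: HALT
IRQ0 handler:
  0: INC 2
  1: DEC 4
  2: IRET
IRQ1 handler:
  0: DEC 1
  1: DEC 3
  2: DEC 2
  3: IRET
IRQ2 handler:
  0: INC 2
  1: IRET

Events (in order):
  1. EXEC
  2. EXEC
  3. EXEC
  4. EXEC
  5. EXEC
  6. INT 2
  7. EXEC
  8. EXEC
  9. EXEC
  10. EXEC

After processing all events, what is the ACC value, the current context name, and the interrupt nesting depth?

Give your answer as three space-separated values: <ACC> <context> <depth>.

Answer: 12 MAIN 0

Derivation:
Event 1 (EXEC): [MAIN] PC=0: INC 5 -> ACC=5
Event 2 (EXEC): [MAIN] PC=1: DEC 5 -> ACC=0
Event 3 (EXEC): [MAIN] PC=2: INC 5 -> ACC=5
Event 4 (EXEC): [MAIN] PC=3: INC 4 -> ACC=9
Event 5 (EXEC): [MAIN] PC=4: NOP
Event 6 (INT 2): INT 2 arrives: push (MAIN, PC=5), enter IRQ2 at PC=0 (depth now 1)
Event 7 (EXEC): [IRQ2] PC=0: INC 2 -> ACC=11
Event 8 (EXEC): [IRQ2] PC=1: IRET -> resume MAIN at PC=5 (depth now 0)
Event 9 (EXEC): [MAIN] PC=5: INC 1 -> ACC=12
Event 10 (EXEC): [MAIN] PC=6: HALT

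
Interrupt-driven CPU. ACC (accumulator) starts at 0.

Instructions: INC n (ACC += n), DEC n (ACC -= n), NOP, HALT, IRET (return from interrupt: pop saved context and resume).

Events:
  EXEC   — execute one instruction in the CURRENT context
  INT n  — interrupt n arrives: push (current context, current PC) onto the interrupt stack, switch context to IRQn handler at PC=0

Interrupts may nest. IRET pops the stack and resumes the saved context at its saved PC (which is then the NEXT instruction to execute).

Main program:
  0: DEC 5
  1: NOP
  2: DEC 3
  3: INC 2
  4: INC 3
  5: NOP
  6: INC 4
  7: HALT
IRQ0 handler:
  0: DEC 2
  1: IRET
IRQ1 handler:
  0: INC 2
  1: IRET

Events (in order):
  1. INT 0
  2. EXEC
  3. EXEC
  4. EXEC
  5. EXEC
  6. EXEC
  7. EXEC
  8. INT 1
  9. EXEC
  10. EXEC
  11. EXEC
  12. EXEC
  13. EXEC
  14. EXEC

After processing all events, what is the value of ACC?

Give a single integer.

Event 1 (INT 0): INT 0 arrives: push (MAIN, PC=0), enter IRQ0 at PC=0 (depth now 1)
Event 2 (EXEC): [IRQ0] PC=0: DEC 2 -> ACC=-2
Event 3 (EXEC): [IRQ0] PC=1: IRET -> resume MAIN at PC=0 (depth now 0)
Event 4 (EXEC): [MAIN] PC=0: DEC 5 -> ACC=-7
Event 5 (EXEC): [MAIN] PC=1: NOP
Event 6 (EXEC): [MAIN] PC=2: DEC 3 -> ACC=-10
Event 7 (EXEC): [MAIN] PC=3: INC 2 -> ACC=-8
Event 8 (INT 1): INT 1 arrives: push (MAIN, PC=4), enter IRQ1 at PC=0 (depth now 1)
Event 9 (EXEC): [IRQ1] PC=0: INC 2 -> ACC=-6
Event 10 (EXEC): [IRQ1] PC=1: IRET -> resume MAIN at PC=4 (depth now 0)
Event 11 (EXEC): [MAIN] PC=4: INC 3 -> ACC=-3
Event 12 (EXEC): [MAIN] PC=5: NOP
Event 13 (EXEC): [MAIN] PC=6: INC 4 -> ACC=1
Event 14 (EXEC): [MAIN] PC=7: HALT

Answer: 1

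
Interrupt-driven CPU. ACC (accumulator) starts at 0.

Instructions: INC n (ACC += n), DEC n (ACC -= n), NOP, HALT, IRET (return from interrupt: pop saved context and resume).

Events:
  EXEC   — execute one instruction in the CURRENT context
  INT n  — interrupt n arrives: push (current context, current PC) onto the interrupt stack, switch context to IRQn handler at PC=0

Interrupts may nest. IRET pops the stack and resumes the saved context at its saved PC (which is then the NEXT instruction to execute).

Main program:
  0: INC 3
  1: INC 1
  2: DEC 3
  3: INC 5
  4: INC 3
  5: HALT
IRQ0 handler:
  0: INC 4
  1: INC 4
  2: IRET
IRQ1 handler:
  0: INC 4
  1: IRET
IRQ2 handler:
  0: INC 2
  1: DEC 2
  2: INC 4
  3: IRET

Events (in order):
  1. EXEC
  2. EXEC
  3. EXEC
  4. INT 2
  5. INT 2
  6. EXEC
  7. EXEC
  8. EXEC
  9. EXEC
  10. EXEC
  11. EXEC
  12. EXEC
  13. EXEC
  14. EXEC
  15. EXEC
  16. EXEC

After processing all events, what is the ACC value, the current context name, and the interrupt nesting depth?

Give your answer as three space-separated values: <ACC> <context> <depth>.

Answer: 17 MAIN 0

Derivation:
Event 1 (EXEC): [MAIN] PC=0: INC 3 -> ACC=3
Event 2 (EXEC): [MAIN] PC=1: INC 1 -> ACC=4
Event 3 (EXEC): [MAIN] PC=2: DEC 3 -> ACC=1
Event 4 (INT 2): INT 2 arrives: push (MAIN, PC=3), enter IRQ2 at PC=0 (depth now 1)
Event 5 (INT 2): INT 2 arrives: push (IRQ2, PC=0), enter IRQ2 at PC=0 (depth now 2)
Event 6 (EXEC): [IRQ2] PC=0: INC 2 -> ACC=3
Event 7 (EXEC): [IRQ2] PC=1: DEC 2 -> ACC=1
Event 8 (EXEC): [IRQ2] PC=2: INC 4 -> ACC=5
Event 9 (EXEC): [IRQ2] PC=3: IRET -> resume IRQ2 at PC=0 (depth now 1)
Event 10 (EXEC): [IRQ2] PC=0: INC 2 -> ACC=7
Event 11 (EXEC): [IRQ2] PC=1: DEC 2 -> ACC=5
Event 12 (EXEC): [IRQ2] PC=2: INC 4 -> ACC=9
Event 13 (EXEC): [IRQ2] PC=3: IRET -> resume MAIN at PC=3 (depth now 0)
Event 14 (EXEC): [MAIN] PC=3: INC 5 -> ACC=14
Event 15 (EXEC): [MAIN] PC=4: INC 3 -> ACC=17
Event 16 (EXEC): [MAIN] PC=5: HALT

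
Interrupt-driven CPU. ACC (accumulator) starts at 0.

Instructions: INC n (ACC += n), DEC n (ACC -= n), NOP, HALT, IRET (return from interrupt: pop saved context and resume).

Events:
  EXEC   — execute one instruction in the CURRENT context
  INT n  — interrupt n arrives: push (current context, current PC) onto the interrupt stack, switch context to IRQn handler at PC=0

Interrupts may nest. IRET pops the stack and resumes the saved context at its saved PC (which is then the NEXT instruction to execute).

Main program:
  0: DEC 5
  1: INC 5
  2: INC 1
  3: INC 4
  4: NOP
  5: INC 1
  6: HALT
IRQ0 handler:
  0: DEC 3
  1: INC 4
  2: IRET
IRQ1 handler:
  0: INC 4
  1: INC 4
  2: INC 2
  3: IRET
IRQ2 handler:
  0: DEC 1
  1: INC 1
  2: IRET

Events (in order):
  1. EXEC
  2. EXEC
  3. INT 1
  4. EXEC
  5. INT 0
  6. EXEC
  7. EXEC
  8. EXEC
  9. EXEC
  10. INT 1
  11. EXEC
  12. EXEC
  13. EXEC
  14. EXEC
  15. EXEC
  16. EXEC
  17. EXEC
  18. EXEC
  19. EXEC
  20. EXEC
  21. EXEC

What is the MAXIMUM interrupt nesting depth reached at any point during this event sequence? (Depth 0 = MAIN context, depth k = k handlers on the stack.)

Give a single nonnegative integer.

Event 1 (EXEC): [MAIN] PC=0: DEC 5 -> ACC=-5 [depth=0]
Event 2 (EXEC): [MAIN] PC=1: INC 5 -> ACC=0 [depth=0]
Event 3 (INT 1): INT 1 arrives: push (MAIN, PC=2), enter IRQ1 at PC=0 (depth now 1) [depth=1]
Event 4 (EXEC): [IRQ1] PC=0: INC 4 -> ACC=4 [depth=1]
Event 5 (INT 0): INT 0 arrives: push (IRQ1, PC=1), enter IRQ0 at PC=0 (depth now 2) [depth=2]
Event 6 (EXEC): [IRQ0] PC=0: DEC 3 -> ACC=1 [depth=2]
Event 7 (EXEC): [IRQ0] PC=1: INC 4 -> ACC=5 [depth=2]
Event 8 (EXEC): [IRQ0] PC=2: IRET -> resume IRQ1 at PC=1 (depth now 1) [depth=1]
Event 9 (EXEC): [IRQ1] PC=1: INC 4 -> ACC=9 [depth=1]
Event 10 (INT 1): INT 1 arrives: push (IRQ1, PC=2), enter IRQ1 at PC=0 (depth now 2) [depth=2]
Event 11 (EXEC): [IRQ1] PC=0: INC 4 -> ACC=13 [depth=2]
Event 12 (EXEC): [IRQ1] PC=1: INC 4 -> ACC=17 [depth=2]
Event 13 (EXEC): [IRQ1] PC=2: INC 2 -> ACC=19 [depth=2]
Event 14 (EXEC): [IRQ1] PC=3: IRET -> resume IRQ1 at PC=2 (depth now 1) [depth=1]
Event 15 (EXEC): [IRQ1] PC=2: INC 2 -> ACC=21 [depth=1]
Event 16 (EXEC): [IRQ1] PC=3: IRET -> resume MAIN at PC=2 (depth now 0) [depth=0]
Event 17 (EXEC): [MAIN] PC=2: INC 1 -> ACC=22 [depth=0]
Event 18 (EXEC): [MAIN] PC=3: INC 4 -> ACC=26 [depth=0]
Event 19 (EXEC): [MAIN] PC=4: NOP [depth=0]
Event 20 (EXEC): [MAIN] PC=5: INC 1 -> ACC=27 [depth=0]
Event 21 (EXEC): [MAIN] PC=6: HALT [depth=0]
Max depth observed: 2

Answer: 2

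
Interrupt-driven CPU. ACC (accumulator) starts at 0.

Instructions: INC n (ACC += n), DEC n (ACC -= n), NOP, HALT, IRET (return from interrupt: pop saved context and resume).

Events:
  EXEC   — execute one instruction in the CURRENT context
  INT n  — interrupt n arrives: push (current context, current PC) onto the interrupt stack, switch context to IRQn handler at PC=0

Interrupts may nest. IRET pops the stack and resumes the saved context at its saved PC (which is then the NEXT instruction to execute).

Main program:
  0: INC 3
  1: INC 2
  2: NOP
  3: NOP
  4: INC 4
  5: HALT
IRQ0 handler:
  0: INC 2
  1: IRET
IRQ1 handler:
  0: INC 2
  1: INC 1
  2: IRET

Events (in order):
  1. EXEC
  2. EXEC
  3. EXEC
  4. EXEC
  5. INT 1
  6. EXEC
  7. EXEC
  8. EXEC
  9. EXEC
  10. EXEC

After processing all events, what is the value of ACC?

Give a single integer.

Answer: 12

Derivation:
Event 1 (EXEC): [MAIN] PC=0: INC 3 -> ACC=3
Event 2 (EXEC): [MAIN] PC=1: INC 2 -> ACC=5
Event 3 (EXEC): [MAIN] PC=2: NOP
Event 4 (EXEC): [MAIN] PC=3: NOP
Event 5 (INT 1): INT 1 arrives: push (MAIN, PC=4), enter IRQ1 at PC=0 (depth now 1)
Event 6 (EXEC): [IRQ1] PC=0: INC 2 -> ACC=7
Event 7 (EXEC): [IRQ1] PC=1: INC 1 -> ACC=8
Event 8 (EXEC): [IRQ1] PC=2: IRET -> resume MAIN at PC=4 (depth now 0)
Event 9 (EXEC): [MAIN] PC=4: INC 4 -> ACC=12
Event 10 (EXEC): [MAIN] PC=5: HALT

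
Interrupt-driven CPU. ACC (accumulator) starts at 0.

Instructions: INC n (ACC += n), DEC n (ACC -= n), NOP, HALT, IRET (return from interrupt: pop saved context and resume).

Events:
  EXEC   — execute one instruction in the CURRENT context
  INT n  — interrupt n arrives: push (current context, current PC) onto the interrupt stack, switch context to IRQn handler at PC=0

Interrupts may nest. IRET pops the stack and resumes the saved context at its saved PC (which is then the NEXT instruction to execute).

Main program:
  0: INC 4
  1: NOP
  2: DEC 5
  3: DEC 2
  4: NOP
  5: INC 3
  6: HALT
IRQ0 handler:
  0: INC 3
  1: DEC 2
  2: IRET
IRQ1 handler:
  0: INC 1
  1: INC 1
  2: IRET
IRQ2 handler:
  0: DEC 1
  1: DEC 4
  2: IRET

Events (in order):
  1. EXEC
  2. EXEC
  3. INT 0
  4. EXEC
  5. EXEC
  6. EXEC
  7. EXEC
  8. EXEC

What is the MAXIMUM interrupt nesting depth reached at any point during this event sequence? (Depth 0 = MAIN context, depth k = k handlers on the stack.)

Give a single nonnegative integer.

Event 1 (EXEC): [MAIN] PC=0: INC 4 -> ACC=4 [depth=0]
Event 2 (EXEC): [MAIN] PC=1: NOP [depth=0]
Event 3 (INT 0): INT 0 arrives: push (MAIN, PC=2), enter IRQ0 at PC=0 (depth now 1) [depth=1]
Event 4 (EXEC): [IRQ0] PC=0: INC 3 -> ACC=7 [depth=1]
Event 5 (EXEC): [IRQ0] PC=1: DEC 2 -> ACC=5 [depth=1]
Event 6 (EXEC): [IRQ0] PC=2: IRET -> resume MAIN at PC=2 (depth now 0) [depth=0]
Event 7 (EXEC): [MAIN] PC=2: DEC 5 -> ACC=0 [depth=0]
Event 8 (EXEC): [MAIN] PC=3: DEC 2 -> ACC=-2 [depth=0]
Max depth observed: 1

Answer: 1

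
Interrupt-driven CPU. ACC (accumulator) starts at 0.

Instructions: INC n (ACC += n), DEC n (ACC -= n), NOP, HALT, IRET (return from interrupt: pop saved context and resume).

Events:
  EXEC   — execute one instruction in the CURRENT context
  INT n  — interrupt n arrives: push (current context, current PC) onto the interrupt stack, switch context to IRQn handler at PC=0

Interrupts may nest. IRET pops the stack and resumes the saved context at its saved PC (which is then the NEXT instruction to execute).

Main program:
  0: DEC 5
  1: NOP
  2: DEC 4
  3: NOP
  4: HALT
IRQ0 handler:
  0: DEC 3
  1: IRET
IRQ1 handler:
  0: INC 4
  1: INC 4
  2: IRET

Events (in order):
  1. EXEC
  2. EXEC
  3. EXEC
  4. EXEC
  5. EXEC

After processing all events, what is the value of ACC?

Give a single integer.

Event 1 (EXEC): [MAIN] PC=0: DEC 5 -> ACC=-5
Event 2 (EXEC): [MAIN] PC=1: NOP
Event 3 (EXEC): [MAIN] PC=2: DEC 4 -> ACC=-9
Event 4 (EXEC): [MAIN] PC=3: NOP
Event 5 (EXEC): [MAIN] PC=4: HALT

Answer: -9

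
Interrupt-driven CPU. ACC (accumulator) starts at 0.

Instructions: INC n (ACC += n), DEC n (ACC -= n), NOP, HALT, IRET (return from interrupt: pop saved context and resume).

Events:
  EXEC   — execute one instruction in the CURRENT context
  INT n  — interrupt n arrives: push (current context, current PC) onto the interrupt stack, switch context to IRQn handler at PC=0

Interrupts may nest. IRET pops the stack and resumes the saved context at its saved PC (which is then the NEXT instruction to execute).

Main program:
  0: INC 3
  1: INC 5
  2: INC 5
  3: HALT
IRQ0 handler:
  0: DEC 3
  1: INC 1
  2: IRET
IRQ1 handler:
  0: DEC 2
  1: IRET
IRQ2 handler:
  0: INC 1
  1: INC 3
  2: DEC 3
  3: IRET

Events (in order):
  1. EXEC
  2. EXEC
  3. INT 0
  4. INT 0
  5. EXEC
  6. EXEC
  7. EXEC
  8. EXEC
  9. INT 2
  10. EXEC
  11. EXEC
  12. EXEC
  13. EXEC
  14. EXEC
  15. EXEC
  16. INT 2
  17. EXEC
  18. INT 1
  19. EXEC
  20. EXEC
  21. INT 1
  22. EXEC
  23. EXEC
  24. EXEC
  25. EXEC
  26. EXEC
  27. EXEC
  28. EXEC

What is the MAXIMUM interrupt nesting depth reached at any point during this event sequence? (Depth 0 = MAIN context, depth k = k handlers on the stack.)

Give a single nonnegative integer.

Answer: 2

Derivation:
Event 1 (EXEC): [MAIN] PC=0: INC 3 -> ACC=3 [depth=0]
Event 2 (EXEC): [MAIN] PC=1: INC 5 -> ACC=8 [depth=0]
Event 3 (INT 0): INT 0 arrives: push (MAIN, PC=2), enter IRQ0 at PC=0 (depth now 1) [depth=1]
Event 4 (INT 0): INT 0 arrives: push (IRQ0, PC=0), enter IRQ0 at PC=0 (depth now 2) [depth=2]
Event 5 (EXEC): [IRQ0] PC=0: DEC 3 -> ACC=5 [depth=2]
Event 6 (EXEC): [IRQ0] PC=1: INC 1 -> ACC=6 [depth=2]
Event 7 (EXEC): [IRQ0] PC=2: IRET -> resume IRQ0 at PC=0 (depth now 1) [depth=1]
Event 8 (EXEC): [IRQ0] PC=0: DEC 3 -> ACC=3 [depth=1]
Event 9 (INT 2): INT 2 arrives: push (IRQ0, PC=1), enter IRQ2 at PC=0 (depth now 2) [depth=2]
Event 10 (EXEC): [IRQ2] PC=0: INC 1 -> ACC=4 [depth=2]
Event 11 (EXEC): [IRQ2] PC=1: INC 3 -> ACC=7 [depth=2]
Event 12 (EXEC): [IRQ2] PC=2: DEC 3 -> ACC=4 [depth=2]
Event 13 (EXEC): [IRQ2] PC=3: IRET -> resume IRQ0 at PC=1 (depth now 1) [depth=1]
Event 14 (EXEC): [IRQ0] PC=1: INC 1 -> ACC=5 [depth=1]
Event 15 (EXEC): [IRQ0] PC=2: IRET -> resume MAIN at PC=2 (depth now 0) [depth=0]
Event 16 (INT 2): INT 2 arrives: push (MAIN, PC=2), enter IRQ2 at PC=0 (depth now 1) [depth=1]
Event 17 (EXEC): [IRQ2] PC=0: INC 1 -> ACC=6 [depth=1]
Event 18 (INT 1): INT 1 arrives: push (IRQ2, PC=1), enter IRQ1 at PC=0 (depth now 2) [depth=2]
Event 19 (EXEC): [IRQ1] PC=0: DEC 2 -> ACC=4 [depth=2]
Event 20 (EXEC): [IRQ1] PC=1: IRET -> resume IRQ2 at PC=1 (depth now 1) [depth=1]
Event 21 (INT 1): INT 1 arrives: push (IRQ2, PC=1), enter IRQ1 at PC=0 (depth now 2) [depth=2]
Event 22 (EXEC): [IRQ1] PC=0: DEC 2 -> ACC=2 [depth=2]
Event 23 (EXEC): [IRQ1] PC=1: IRET -> resume IRQ2 at PC=1 (depth now 1) [depth=1]
Event 24 (EXEC): [IRQ2] PC=1: INC 3 -> ACC=5 [depth=1]
Event 25 (EXEC): [IRQ2] PC=2: DEC 3 -> ACC=2 [depth=1]
Event 26 (EXEC): [IRQ2] PC=3: IRET -> resume MAIN at PC=2 (depth now 0) [depth=0]
Event 27 (EXEC): [MAIN] PC=2: INC 5 -> ACC=7 [depth=0]
Event 28 (EXEC): [MAIN] PC=3: HALT [depth=0]
Max depth observed: 2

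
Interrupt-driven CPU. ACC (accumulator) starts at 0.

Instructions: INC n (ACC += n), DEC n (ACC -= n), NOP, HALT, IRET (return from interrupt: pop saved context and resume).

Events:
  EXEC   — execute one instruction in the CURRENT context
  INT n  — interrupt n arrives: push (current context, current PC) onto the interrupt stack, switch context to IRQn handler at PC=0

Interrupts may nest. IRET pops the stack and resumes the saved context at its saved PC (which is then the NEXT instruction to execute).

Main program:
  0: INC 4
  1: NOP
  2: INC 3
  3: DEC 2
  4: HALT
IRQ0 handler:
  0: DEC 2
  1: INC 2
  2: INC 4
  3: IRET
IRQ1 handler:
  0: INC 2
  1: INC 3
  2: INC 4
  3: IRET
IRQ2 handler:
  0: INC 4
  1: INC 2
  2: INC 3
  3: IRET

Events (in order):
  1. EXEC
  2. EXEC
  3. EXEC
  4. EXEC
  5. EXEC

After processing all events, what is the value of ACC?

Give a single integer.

Answer: 5

Derivation:
Event 1 (EXEC): [MAIN] PC=0: INC 4 -> ACC=4
Event 2 (EXEC): [MAIN] PC=1: NOP
Event 3 (EXEC): [MAIN] PC=2: INC 3 -> ACC=7
Event 4 (EXEC): [MAIN] PC=3: DEC 2 -> ACC=5
Event 5 (EXEC): [MAIN] PC=4: HALT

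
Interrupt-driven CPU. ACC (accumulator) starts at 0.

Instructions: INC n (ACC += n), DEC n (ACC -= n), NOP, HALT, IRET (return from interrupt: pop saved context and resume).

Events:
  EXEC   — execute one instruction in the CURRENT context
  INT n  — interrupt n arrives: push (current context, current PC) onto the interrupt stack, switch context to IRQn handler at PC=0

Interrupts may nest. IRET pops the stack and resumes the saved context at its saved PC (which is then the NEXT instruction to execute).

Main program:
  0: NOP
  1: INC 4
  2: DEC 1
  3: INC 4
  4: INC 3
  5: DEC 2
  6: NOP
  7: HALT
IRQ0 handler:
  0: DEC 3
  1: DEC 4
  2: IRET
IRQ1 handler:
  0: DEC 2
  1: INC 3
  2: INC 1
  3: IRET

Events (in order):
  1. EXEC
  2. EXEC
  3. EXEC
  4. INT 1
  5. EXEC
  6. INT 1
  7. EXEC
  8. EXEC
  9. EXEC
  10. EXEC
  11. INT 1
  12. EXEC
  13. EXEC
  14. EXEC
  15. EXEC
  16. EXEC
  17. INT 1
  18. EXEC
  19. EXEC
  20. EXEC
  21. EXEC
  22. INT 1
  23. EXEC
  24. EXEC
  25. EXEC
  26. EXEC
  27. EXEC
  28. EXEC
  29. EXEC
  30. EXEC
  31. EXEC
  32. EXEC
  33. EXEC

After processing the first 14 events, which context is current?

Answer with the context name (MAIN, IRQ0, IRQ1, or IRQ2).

Answer: IRQ1

Derivation:
Event 1 (EXEC): [MAIN] PC=0: NOP
Event 2 (EXEC): [MAIN] PC=1: INC 4 -> ACC=4
Event 3 (EXEC): [MAIN] PC=2: DEC 1 -> ACC=3
Event 4 (INT 1): INT 1 arrives: push (MAIN, PC=3), enter IRQ1 at PC=0 (depth now 1)
Event 5 (EXEC): [IRQ1] PC=0: DEC 2 -> ACC=1
Event 6 (INT 1): INT 1 arrives: push (IRQ1, PC=1), enter IRQ1 at PC=0 (depth now 2)
Event 7 (EXEC): [IRQ1] PC=0: DEC 2 -> ACC=-1
Event 8 (EXEC): [IRQ1] PC=1: INC 3 -> ACC=2
Event 9 (EXEC): [IRQ1] PC=2: INC 1 -> ACC=3
Event 10 (EXEC): [IRQ1] PC=3: IRET -> resume IRQ1 at PC=1 (depth now 1)
Event 11 (INT 1): INT 1 arrives: push (IRQ1, PC=1), enter IRQ1 at PC=0 (depth now 2)
Event 12 (EXEC): [IRQ1] PC=0: DEC 2 -> ACC=1
Event 13 (EXEC): [IRQ1] PC=1: INC 3 -> ACC=4
Event 14 (EXEC): [IRQ1] PC=2: INC 1 -> ACC=5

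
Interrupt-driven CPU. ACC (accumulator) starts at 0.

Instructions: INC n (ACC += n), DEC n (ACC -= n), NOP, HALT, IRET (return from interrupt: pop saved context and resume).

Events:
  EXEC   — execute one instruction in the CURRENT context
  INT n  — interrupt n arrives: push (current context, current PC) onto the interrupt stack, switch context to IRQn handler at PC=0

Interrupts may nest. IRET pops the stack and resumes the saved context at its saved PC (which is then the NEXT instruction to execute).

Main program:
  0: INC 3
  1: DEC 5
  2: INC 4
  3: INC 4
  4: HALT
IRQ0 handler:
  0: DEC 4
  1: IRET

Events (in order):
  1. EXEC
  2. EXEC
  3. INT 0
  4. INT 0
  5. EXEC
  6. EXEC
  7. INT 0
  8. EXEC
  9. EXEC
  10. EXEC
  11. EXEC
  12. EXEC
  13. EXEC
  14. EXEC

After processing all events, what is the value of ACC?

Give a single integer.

Event 1 (EXEC): [MAIN] PC=0: INC 3 -> ACC=3
Event 2 (EXEC): [MAIN] PC=1: DEC 5 -> ACC=-2
Event 3 (INT 0): INT 0 arrives: push (MAIN, PC=2), enter IRQ0 at PC=0 (depth now 1)
Event 4 (INT 0): INT 0 arrives: push (IRQ0, PC=0), enter IRQ0 at PC=0 (depth now 2)
Event 5 (EXEC): [IRQ0] PC=0: DEC 4 -> ACC=-6
Event 6 (EXEC): [IRQ0] PC=1: IRET -> resume IRQ0 at PC=0 (depth now 1)
Event 7 (INT 0): INT 0 arrives: push (IRQ0, PC=0), enter IRQ0 at PC=0 (depth now 2)
Event 8 (EXEC): [IRQ0] PC=0: DEC 4 -> ACC=-10
Event 9 (EXEC): [IRQ0] PC=1: IRET -> resume IRQ0 at PC=0 (depth now 1)
Event 10 (EXEC): [IRQ0] PC=0: DEC 4 -> ACC=-14
Event 11 (EXEC): [IRQ0] PC=1: IRET -> resume MAIN at PC=2 (depth now 0)
Event 12 (EXEC): [MAIN] PC=2: INC 4 -> ACC=-10
Event 13 (EXEC): [MAIN] PC=3: INC 4 -> ACC=-6
Event 14 (EXEC): [MAIN] PC=4: HALT

Answer: -6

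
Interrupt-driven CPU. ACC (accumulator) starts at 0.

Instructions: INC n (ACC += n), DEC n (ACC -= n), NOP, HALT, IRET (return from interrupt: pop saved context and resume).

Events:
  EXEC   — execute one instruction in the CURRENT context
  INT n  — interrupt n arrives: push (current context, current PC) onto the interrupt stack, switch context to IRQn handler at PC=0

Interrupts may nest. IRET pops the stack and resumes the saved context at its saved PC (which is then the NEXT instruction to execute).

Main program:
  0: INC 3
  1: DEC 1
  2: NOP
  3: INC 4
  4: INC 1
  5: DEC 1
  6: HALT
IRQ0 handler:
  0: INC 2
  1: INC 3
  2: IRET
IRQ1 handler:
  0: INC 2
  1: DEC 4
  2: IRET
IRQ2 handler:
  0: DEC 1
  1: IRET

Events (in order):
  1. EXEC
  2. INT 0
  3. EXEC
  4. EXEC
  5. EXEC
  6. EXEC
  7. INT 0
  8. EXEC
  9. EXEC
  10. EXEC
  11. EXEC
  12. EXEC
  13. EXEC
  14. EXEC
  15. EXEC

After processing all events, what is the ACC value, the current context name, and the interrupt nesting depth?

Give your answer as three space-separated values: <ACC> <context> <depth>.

Answer: 16 MAIN 0

Derivation:
Event 1 (EXEC): [MAIN] PC=0: INC 3 -> ACC=3
Event 2 (INT 0): INT 0 arrives: push (MAIN, PC=1), enter IRQ0 at PC=0 (depth now 1)
Event 3 (EXEC): [IRQ0] PC=0: INC 2 -> ACC=5
Event 4 (EXEC): [IRQ0] PC=1: INC 3 -> ACC=8
Event 5 (EXEC): [IRQ0] PC=2: IRET -> resume MAIN at PC=1 (depth now 0)
Event 6 (EXEC): [MAIN] PC=1: DEC 1 -> ACC=7
Event 7 (INT 0): INT 0 arrives: push (MAIN, PC=2), enter IRQ0 at PC=0 (depth now 1)
Event 8 (EXEC): [IRQ0] PC=0: INC 2 -> ACC=9
Event 9 (EXEC): [IRQ0] PC=1: INC 3 -> ACC=12
Event 10 (EXEC): [IRQ0] PC=2: IRET -> resume MAIN at PC=2 (depth now 0)
Event 11 (EXEC): [MAIN] PC=2: NOP
Event 12 (EXEC): [MAIN] PC=3: INC 4 -> ACC=16
Event 13 (EXEC): [MAIN] PC=4: INC 1 -> ACC=17
Event 14 (EXEC): [MAIN] PC=5: DEC 1 -> ACC=16
Event 15 (EXEC): [MAIN] PC=6: HALT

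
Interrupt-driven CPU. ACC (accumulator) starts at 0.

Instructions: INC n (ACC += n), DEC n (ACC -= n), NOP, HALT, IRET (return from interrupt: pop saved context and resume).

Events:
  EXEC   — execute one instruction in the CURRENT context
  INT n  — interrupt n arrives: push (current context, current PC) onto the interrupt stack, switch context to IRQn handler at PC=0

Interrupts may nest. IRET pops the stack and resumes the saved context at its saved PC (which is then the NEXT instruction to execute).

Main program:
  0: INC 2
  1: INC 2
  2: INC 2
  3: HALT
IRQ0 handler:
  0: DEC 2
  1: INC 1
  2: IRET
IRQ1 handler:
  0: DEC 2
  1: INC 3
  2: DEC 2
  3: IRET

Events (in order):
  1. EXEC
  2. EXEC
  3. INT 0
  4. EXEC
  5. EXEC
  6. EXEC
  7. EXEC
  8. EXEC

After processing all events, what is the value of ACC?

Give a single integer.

Answer: 5

Derivation:
Event 1 (EXEC): [MAIN] PC=0: INC 2 -> ACC=2
Event 2 (EXEC): [MAIN] PC=1: INC 2 -> ACC=4
Event 3 (INT 0): INT 0 arrives: push (MAIN, PC=2), enter IRQ0 at PC=0 (depth now 1)
Event 4 (EXEC): [IRQ0] PC=0: DEC 2 -> ACC=2
Event 5 (EXEC): [IRQ0] PC=1: INC 1 -> ACC=3
Event 6 (EXEC): [IRQ0] PC=2: IRET -> resume MAIN at PC=2 (depth now 0)
Event 7 (EXEC): [MAIN] PC=2: INC 2 -> ACC=5
Event 8 (EXEC): [MAIN] PC=3: HALT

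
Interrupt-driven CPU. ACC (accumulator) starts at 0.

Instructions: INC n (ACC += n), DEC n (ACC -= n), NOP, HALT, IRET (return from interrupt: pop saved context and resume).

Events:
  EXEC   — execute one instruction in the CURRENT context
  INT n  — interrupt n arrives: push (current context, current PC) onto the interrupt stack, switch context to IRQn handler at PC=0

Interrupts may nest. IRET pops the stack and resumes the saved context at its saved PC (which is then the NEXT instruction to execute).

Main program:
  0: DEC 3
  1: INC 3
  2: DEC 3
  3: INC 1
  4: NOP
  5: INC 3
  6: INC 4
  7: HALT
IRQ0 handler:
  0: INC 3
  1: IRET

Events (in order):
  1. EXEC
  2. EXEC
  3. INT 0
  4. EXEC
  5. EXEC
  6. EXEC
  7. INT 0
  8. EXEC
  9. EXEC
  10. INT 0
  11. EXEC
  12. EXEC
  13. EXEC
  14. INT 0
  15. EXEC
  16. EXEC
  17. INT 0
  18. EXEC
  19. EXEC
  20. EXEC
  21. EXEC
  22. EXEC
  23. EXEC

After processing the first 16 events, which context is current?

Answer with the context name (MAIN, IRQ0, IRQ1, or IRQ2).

Answer: MAIN

Derivation:
Event 1 (EXEC): [MAIN] PC=0: DEC 3 -> ACC=-3
Event 2 (EXEC): [MAIN] PC=1: INC 3 -> ACC=0
Event 3 (INT 0): INT 0 arrives: push (MAIN, PC=2), enter IRQ0 at PC=0 (depth now 1)
Event 4 (EXEC): [IRQ0] PC=0: INC 3 -> ACC=3
Event 5 (EXEC): [IRQ0] PC=1: IRET -> resume MAIN at PC=2 (depth now 0)
Event 6 (EXEC): [MAIN] PC=2: DEC 3 -> ACC=0
Event 7 (INT 0): INT 0 arrives: push (MAIN, PC=3), enter IRQ0 at PC=0 (depth now 1)
Event 8 (EXEC): [IRQ0] PC=0: INC 3 -> ACC=3
Event 9 (EXEC): [IRQ0] PC=1: IRET -> resume MAIN at PC=3 (depth now 0)
Event 10 (INT 0): INT 0 arrives: push (MAIN, PC=3), enter IRQ0 at PC=0 (depth now 1)
Event 11 (EXEC): [IRQ0] PC=0: INC 3 -> ACC=6
Event 12 (EXEC): [IRQ0] PC=1: IRET -> resume MAIN at PC=3 (depth now 0)
Event 13 (EXEC): [MAIN] PC=3: INC 1 -> ACC=7
Event 14 (INT 0): INT 0 arrives: push (MAIN, PC=4), enter IRQ0 at PC=0 (depth now 1)
Event 15 (EXEC): [IRQ0] PC=0: INC 3 -> ACC=10
Event 16 (EXEC): [IRQ0] PC=1: IRET -> resume MAIN at PC=4 (depth now 0)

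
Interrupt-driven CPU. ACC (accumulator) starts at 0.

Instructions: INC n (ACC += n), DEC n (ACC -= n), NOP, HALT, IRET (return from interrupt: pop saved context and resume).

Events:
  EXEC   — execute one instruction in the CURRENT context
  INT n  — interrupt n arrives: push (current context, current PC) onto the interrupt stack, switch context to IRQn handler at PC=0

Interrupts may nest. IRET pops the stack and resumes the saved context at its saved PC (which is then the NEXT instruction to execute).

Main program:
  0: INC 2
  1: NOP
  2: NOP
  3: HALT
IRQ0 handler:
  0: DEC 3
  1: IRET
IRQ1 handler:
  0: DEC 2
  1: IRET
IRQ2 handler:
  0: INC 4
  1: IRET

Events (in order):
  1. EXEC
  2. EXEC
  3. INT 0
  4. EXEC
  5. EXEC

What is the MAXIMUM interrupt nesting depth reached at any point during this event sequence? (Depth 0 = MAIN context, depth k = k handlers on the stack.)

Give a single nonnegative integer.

Answer: 1

Derivation:
Event 1 (EXEC): [MAIN] PC=0: INC 2 -> ACC=2 [depth=0]
Event 2 (EXEC): [MAIN] PC=1: NOP [depth=0]
Event 3 (INT 0): INT 0 arrives: push (MAIN, PC=2), enter IRQ0 at PC=0 (depth now 1) [depth=1]
Event 4 (EXEC): [IRQ0] PC=0: DEC 3 -> ACC=-1 [depth=1]
Event 5 (EXEC): [IRQ0] PC=1: IRET -> resume MAIN at PC=2 (depth now 0) [depth=0]
Max depth observed: 1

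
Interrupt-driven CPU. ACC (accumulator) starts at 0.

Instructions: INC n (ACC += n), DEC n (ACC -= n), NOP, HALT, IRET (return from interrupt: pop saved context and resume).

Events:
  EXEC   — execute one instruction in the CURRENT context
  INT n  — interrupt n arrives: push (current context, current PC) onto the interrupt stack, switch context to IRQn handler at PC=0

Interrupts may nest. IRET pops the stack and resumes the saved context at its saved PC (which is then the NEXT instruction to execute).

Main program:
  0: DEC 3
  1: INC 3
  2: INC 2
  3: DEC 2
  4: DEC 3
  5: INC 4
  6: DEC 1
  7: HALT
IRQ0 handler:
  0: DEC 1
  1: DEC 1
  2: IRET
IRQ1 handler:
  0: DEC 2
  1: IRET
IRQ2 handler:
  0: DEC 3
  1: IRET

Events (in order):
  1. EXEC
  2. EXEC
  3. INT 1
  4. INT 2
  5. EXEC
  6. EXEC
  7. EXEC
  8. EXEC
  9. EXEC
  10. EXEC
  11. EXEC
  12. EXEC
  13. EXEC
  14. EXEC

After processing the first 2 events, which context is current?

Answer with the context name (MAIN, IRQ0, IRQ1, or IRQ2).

Answer: MAIN

Derivation:
Event 1 (EXEC): [MAIN] PC=0: DEC 3 -> ACC=-3
Event 2 (EXEC): [MAIN] PC=1: INC 3 -> ACC=0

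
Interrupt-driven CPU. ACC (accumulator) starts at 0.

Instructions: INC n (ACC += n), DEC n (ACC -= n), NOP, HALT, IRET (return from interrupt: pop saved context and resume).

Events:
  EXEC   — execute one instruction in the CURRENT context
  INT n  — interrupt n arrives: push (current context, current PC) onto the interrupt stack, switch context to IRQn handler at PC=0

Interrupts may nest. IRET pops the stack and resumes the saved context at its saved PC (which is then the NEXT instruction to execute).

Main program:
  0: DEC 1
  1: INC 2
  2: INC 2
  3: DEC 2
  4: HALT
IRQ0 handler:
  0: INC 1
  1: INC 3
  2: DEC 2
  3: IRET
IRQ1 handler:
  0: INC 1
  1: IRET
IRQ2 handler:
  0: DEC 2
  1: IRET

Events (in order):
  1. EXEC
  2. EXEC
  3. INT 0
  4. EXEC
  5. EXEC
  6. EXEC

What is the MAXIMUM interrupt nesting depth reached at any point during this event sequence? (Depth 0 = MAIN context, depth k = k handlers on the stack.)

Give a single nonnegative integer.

Event 1 (EXEC): [MAIN] PC=0: DEC 1 -> ACC=-1 [depth=0]
Event 2 (EXEC): [MAIN] PC=1: INC 2 -> ACC=1 [depth=0]
Event 3 (INT 0): INT 0 arrives: push (MAIN, PC=2), enter IRQ0 at PC=0 (depth now 1) [depth=1]
Event 4 (EXEC): [IRQ0] PC=0: INC 1 -> ACC=2 [depth=1]
Event 5 (EXEC): [IRQ0] PC=1: INC 3 -> ACC=5 [depth=1]
Event 6 (EXEC): [IRQ0] PC=2: DEC 2 -> ACC=3 [depth=1]
Max depth observed: 1

Answer: 1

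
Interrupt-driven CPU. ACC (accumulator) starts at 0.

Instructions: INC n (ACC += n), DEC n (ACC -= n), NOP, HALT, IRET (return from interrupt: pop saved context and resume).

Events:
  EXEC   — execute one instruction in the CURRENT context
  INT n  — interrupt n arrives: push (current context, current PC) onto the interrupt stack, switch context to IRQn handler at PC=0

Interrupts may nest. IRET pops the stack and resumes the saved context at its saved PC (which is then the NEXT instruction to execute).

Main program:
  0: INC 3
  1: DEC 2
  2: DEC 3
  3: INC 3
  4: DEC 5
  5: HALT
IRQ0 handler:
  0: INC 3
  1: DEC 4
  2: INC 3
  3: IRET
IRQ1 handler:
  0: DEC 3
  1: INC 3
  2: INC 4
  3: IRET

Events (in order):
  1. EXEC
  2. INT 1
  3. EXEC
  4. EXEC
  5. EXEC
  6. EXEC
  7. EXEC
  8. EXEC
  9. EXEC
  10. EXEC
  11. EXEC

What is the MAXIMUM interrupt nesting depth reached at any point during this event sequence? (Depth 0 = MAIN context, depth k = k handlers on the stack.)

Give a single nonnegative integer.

Event 1 (EXEC): [MAIN] PC=0: INC 3 -> ACC=3 [depth=0]
Event 2 (INT 1): INT 1 arrives: push (MAIN, PC=1), enter IRQ1 at PC=0 (depth now 1) [depth=1]
Event 3 (EXEC): [IRQ1] PC=0: DEC 3 -> ACC=0 [depth=1]
Event 4 (EXEC): [IRQ1] PC=1: INC 3 -> ACC=3 [depth=1]
Event 5 (EXEC): [IRQ1] PC=2: INC 4 -> ACC=7 [depth=1]
Event 6 (EXEC): [IRQ1] PC=3: IRET -> resume MAIN at PC=1 (depth now 0) [depth=0]
Event 7 (EXEC): [MAIN] PC=1: DEC 2 -> ACC=5 [depth=0]
Event 8 (EXEC): [MAIN] PC=2: DEC 3 -> ACC=2 [depth=0]
Event 9 (EXEC): [MAIN] PC=3: INC 3 -> ACC=5 [depth=0]
Event 10 (EXEC): [MAIN] PC=4: DEC 5 -> ACC=0 [depth=0]
Event 11 (EXEC): [MAIN] PC=5: HALT [depth=0]
Max depth observed: 1

Answer: 1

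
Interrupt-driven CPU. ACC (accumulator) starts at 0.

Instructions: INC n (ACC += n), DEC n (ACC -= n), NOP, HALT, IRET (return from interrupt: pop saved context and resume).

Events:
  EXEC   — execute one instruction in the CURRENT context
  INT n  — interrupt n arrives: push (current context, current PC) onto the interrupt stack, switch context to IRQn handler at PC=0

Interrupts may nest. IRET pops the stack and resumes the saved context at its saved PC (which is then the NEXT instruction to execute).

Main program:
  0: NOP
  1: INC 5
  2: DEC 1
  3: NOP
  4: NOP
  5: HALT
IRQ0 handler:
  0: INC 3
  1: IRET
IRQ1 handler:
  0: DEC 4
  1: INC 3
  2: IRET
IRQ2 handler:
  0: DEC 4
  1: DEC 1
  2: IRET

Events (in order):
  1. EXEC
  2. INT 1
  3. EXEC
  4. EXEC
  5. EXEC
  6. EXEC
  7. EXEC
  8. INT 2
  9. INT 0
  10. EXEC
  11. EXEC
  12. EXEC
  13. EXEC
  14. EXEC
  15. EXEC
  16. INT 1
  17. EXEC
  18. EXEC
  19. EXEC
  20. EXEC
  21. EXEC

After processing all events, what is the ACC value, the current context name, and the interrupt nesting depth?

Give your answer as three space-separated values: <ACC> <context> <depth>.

Answer: 0 MAIN 0

Derivation:
Event 1 (EXEC): [MAIN] PC=0: NOP
Event 2 (INT 1): INT 1 arrives: push (MAIN, PC=1), enter IRQ1 at PC=0 (depth now 1)
Event 3 (EXEC): [IRQ1] PC=0: DEC 4 -> ACC=-4
Event 4 (EXEC): [IRQ1] PC=1: INC 3 -> ACC=-1
Event 5 (EXEC): [IRQ1] PC=2: IRET -> resume MAIN at PC=1 (depth now 0)
Event 6 (EXEC): [MAIN] PC=1: INC 5 -> ACC=4
Event 7 (EXEC): [MAIN] PC=2: DEC 1 -> ACC=3
Event 8 (INT 2): INT 2 arrives: push (MAIN, PC=3), enter IRQ2 at PC=0 (depth now 1)
Event 9 (INT 0): INT 0 arrives: push (IRQ2, PC=0), enter IRQ0 at PC=0 (depth now 2)
Event 10 (EXEC): [IRQ0] PC=0: INC 3 -> ACC=6
Event 11 (EXEC): [IRQ0] PC=1: IRET -> resume IRQ2 at PC=0 (depth now 1)
Event 12 (EXEC): [IRQ2] PC=0: DEC 4 -> ACC=2
Event 13 (EXEC): [IRQ2] PC=1: DEC 1 -> ACC=1
Event 14 (EXEC): [IRQ2] PC=2: IRET -> resume MAIN at PC=3 (depth now 0)
Event 15 (EXEC): [MAIN] PC=3: NOP
Event 16 (INT 1): INT 1 arrives: push (MAIN, PC=4), enter IRQ1 at PC=0 (depth now 1)
Event 17 (EXEC): [IRQ1] PC=0: DEC 4 -> ACC=-3
Event 18 (EXEC): [IRQ1] PC=1: INC 3 -> ACC=0
Event 19 (EXEC): [IRQ1] PC=2: IRET -> resume MAIN at PC=4 (depth now 0)
Event 20 (EXEC): [MAIN] PC=4: NOP
Event 21 (EXEC): [MAIN] PC=5: HALT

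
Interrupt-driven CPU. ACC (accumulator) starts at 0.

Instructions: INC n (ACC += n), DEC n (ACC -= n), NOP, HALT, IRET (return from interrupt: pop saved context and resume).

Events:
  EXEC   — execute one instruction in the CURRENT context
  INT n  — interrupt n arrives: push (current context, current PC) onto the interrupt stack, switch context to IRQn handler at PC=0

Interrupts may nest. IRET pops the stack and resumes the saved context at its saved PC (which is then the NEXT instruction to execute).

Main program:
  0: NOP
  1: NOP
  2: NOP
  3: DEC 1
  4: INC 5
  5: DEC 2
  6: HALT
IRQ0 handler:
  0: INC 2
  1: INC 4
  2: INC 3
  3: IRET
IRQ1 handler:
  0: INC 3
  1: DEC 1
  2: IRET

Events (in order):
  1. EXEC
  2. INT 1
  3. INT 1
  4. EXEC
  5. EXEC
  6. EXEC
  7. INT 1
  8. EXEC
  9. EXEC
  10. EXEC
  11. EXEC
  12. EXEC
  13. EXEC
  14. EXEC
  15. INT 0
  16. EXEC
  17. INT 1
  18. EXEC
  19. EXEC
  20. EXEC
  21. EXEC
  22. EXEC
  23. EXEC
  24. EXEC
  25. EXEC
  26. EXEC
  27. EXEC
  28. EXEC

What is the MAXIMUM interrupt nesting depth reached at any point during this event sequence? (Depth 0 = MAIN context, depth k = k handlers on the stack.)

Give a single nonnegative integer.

Event 1 (EXEC): [MAIN] PC=0: NOP [depth=0]
Event 2 (INT 1): INT 1 arrives: push (MAIN, PC=1), enter IRQ1 at PC=0 (depth now 1) [depth=1]
Event 3 (INT 1): INT 1 arrives: push (IRQ1, PC=0), enter IRQ1 at PC=0 (depth now 2) [depth=2]
Event 4 (EXEC): [IRQ1] PC=0: INC 3 -> ACC=3 [depth=2]
Event 5 (EXEC): [IRQ1] PC=1: DEC 1 -> ACC=2 [depth=2]
Event 6 (EXEC): [IRQ1] PC=2: IRET -> resume IRQ1 at PC=0 (depth now 1) [depth=1]
Event 7 (INT 1): INT 1 arrives: push (IRQ1, PC=0), enter IRQ1 at PC=0 (depth now 2) [depth=2]
Event 8 (EXEC): [IRQ1] PC=0: INC 3 -> ACC=5 [depth=2]
Event 9 (EXEC): [IRQ1] PC=1: DEC 1 -> ACC=4 [depth=2]
Event 10 (EXEC): [IRQ1] PC=2: IRET -> resume IRQ1 at PC=0 (depth now 1) [depth=1]
Event 11 (EXEC): [IRQ1] PC=0: INC 3 -> ACC=7 [depth=1]
Event 12 (EXEC): [IRQ1] PC=1: DEC 1 -> ACC=6 [depth=1]
Event 13 (EXEC): [IRQ1] PC=2: IRET -> resume MAIN at PC=1 (depth now 0) [depth=0]
Event 14 (EXEC): [MAIN] PC=1: NOP [depth=0]
Event 15 (INT 0): INT 0 arrives: push (MAIN, PC=2), enter IRQ0 at PC=0 (depth now 1) [depth=1]
Event 16 (EXEC): [IRQ0] PC=0: INC 2 -> ACC=8 [depth=1]
Event 17 (INT 1): INT 1 arrives: push (IRQ0, PC=1), enter IRQ1 at PC=0 (depth now 2) [depth=2]
Event 18 (EXEC): [IRQ1] PC=0: INC 3 -> ACC=11 [depth=2]
Event 19 (EXEC): [IRQ1] PC=1: DEC 1 -> ACC=10 [depth=2]
Event 20 (EXEC): [IRQ1] PC=2: IRET -> resume IRQ0 at PC=1 (depth now 1) [depth=1]
Event 21 (EXEC): [IRQ0] PC=1: INC 4 -> ACC=14 [depth=1]
Event 22 (EXEC): [IRQ0] PC=2: INC 3 -> ACC=17 [depth=1]
Event 23 (EXEC): [IRQ0] PC=3: IRET -> resume MAIN at PC=2 (depth now 0) [depth=0]
Event 24 (EXEC): [MAIN] PC=2: NOP [depth=0]
Event 25 (EXEC): [MAIN] PC=3: DEC 1 -> ACC=16 [depth=0]
Event 26 (EXEC): [MAIN] PC=4: INC 5 -> ACC=21 [depth=0]
Event 27 (EXEC): [MAIN] PC=5: DEC 2 -> ACC=19 [depth=0]
Event 28 (EXEC): [MAIN] PC=6: HALT [depth=0]
Max depth observed: 2

Answer: 2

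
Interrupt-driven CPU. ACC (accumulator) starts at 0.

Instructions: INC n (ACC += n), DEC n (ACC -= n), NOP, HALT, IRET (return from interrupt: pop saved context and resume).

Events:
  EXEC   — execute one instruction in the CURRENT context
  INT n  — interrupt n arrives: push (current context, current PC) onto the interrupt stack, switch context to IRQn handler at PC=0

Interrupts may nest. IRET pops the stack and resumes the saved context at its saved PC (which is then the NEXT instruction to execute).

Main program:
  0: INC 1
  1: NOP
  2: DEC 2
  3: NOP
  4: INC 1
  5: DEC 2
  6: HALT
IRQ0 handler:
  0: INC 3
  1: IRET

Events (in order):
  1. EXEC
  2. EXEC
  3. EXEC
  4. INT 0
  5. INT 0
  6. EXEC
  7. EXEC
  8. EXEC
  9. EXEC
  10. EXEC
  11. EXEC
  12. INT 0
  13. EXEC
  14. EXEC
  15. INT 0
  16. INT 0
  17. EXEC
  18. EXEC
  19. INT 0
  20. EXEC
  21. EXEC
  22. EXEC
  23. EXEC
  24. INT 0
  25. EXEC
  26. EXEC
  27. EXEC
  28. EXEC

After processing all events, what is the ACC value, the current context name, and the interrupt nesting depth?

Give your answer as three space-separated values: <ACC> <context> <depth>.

Answer: 19 MAIN 0

Derivation:
Event 1 (EXEC): [MAIN] PC=0: INC 1 -> ACC=1
Event 2 (EXEC): [MAIN] PC=1: NOP
Event 3 (EXEC): [MAIN] PC=2: DEC 2 -> ACC=-1
Event 4 (INT 0): INT 0 arrives: push (MAIN, PC=3), enter IRQ0 at PC=0 (depth now 1)
Event 5 (INT 0): INT 0 arrives: push (IRQ0, PC=0), enter IRQ0 at PC=0 (depth now 2)
Event 6 (EXEC): [IRQ0] PC=0: INC 3 -> ACC=2
Event 7 (EXEC): [IRQ0] PC=1: IRET -> resume IRQ0 at PC=0 (depth now 1)
Event 8 (EXEC): [IRQ0] PC=0: INC 3 -> ACC=5
Event 9 (EXEC): [IRQ0] PC=1: IRET -> resume MAIN at PC=3 (depth now 0)
Event 10 (EXEC): [MAIN] PC=3: NOP
Event 11 (EXEC): [MAIN] PC=4: INC 1 -> ACC=6
Event 12 (INT 0): INT 0 arrives: push (MAIN, PC=5), enter IRQ0 at PC=0 (depth now 1)
Event 13 (EXEC): [IRQ0] PC=0: INC 3 -> ACC=9
Event 14 (EXEC): [IRQ0] PC=1: IRET -> resume MAIN at PC=5 (depth now 0)
Event 15 (INT 0): INT 0 arrives: push (MAIN, PC=5), enter IRQ0 at PC=0 (depth now 1)
Event 16 (INT 0): INT 0 arrives: push (IRQ0, PC=0), enter IRQ0 at PC=0 (depth now 2)
Event 17 (EXEC): [IRQ0] PC=0: INC 3 -> ACC=12
Event 18 (EXEC): [IRQ0] PC=1: IRET -> resume IRQ0 at PC=0 (depth now 1)
Event 19 (INT 0): INT 0 arrives: push (IRQ0, PC=0), enter IRQ0 at PC=0 (depth now 2)
Event 20 (EXEC): [IRQ0] PC=0: INC 3 -> ACC=15
Event 21 (EXEC): [IRQ0] PC=1: IRET -> resume IRQ0 at PC=0 (depth now 1)
Event 22 (EXEC): [IRQ0] PC=0: INC 3 -> ACC=18
Event 23 (EXEC): [IRQ0] PC=1: IRET -> resume MAIN at PC=5 (depth now 0)
Event 24 (INT 0): INT 0 arrives: push (MAIN, PC=5), enter IRQ0 at PC=0 (depth now 1)
Event 25 (EXEC): [IRQ0] PC=0: INC 3 -> ACC=21
Event 26 (EXEC): [IRQ0] PC=1: IRET -> resume MAIN at PC=5 (depth now 0)
Event 27 (EXEC): [MAIN] PC=5: DEC 2 -> ACC=19
Event 28 (EXEC): [MAIN] PC=6: HALT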